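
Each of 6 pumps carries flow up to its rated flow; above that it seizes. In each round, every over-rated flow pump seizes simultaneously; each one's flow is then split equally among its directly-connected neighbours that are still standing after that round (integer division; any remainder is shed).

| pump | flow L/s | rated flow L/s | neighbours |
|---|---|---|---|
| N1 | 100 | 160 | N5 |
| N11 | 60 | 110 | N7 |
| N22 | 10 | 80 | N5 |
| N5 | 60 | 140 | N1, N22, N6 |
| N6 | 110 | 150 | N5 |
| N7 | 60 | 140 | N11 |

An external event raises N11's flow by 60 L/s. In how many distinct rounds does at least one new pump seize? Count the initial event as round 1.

Round 1 — N11 at 120 > 110. N11 seizes.
  N11 sheds 120 L/s to N7: 120 each.
    N7: 60+120 = 180 > 140
Round 2 — N7 seizes.
  N7 sheds 180 L/s: no online neighbours, lost.
No further seizures.

2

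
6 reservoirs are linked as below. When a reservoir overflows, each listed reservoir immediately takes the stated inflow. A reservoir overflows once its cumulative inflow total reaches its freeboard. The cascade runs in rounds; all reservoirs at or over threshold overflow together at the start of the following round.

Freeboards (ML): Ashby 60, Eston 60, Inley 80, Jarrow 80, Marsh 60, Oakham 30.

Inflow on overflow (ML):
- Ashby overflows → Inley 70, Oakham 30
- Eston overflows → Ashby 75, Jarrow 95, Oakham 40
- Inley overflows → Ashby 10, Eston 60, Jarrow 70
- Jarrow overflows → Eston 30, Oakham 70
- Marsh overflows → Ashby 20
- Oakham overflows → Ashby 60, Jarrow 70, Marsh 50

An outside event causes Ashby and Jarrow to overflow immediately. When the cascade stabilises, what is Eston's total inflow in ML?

30

Round 1 — Ashby, Jarrow overflow (initial).
  Eston: +30 → 30 < 60
  Inley: +70 → 70 < 80
  Oakham: +30+70 → 100 ≥ 30
Round 2 — Oakham overflows.
  Marsh: +50 → 50 < 60
No further overflows.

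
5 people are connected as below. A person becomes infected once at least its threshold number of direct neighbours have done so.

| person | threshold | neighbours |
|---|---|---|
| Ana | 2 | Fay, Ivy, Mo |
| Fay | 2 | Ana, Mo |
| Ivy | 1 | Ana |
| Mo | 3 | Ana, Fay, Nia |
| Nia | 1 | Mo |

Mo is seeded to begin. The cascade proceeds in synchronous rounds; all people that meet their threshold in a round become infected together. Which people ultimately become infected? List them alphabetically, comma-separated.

Mo, Nia

Round 1 — Mo becomes infected (initial).
Round 2 — checking thresholds:
  Ana: 1 of 3 neighbours < 2, holds.
  Fay: 1 of 2 neighbours < 2, holds.
  Nia: 1 of 1 neighbours ≥ 1, becomes infected.
Round 3 — no new infections; cascade stops.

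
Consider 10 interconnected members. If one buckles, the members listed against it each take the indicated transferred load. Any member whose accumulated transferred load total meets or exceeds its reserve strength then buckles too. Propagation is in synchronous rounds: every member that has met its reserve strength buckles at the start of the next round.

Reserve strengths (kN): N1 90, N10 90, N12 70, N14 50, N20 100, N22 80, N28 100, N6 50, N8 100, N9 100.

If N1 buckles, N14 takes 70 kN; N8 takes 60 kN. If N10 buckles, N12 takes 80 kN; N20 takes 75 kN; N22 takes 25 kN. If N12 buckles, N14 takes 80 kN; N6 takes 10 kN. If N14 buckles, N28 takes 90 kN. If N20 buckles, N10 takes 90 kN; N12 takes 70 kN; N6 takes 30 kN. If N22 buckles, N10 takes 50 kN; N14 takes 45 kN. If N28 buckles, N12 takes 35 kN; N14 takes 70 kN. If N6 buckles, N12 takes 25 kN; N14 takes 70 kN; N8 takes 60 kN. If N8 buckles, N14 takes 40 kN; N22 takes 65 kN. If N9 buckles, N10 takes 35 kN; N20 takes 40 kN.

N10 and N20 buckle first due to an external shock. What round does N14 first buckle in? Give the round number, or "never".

3

Round 1 — N10, N20 buckle (initial).
  N12: +80+70 → 150 ≥ 70
  N22: +25 → 25 < 80
  N6: +30 → 30 < 50
Round 2 — N12 buckles.
  N14: +80 → 80 ≥ 50
  N6: +10 → 40 < 50
Round 3 — N14 buckles.
  N28: +90 → 90 < 100
No further bucklings.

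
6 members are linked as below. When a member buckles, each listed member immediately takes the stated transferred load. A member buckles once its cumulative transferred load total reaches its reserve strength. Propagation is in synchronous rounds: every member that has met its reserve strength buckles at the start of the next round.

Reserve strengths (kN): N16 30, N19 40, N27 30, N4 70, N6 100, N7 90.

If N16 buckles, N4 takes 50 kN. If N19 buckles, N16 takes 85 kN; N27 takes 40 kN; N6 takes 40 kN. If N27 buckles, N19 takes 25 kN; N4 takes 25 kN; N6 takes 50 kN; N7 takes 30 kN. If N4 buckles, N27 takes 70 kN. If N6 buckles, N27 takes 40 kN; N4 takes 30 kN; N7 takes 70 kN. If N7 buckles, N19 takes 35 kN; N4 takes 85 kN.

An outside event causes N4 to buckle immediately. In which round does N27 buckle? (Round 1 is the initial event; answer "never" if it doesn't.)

2

Round 1 — N4 buckles (initial).
  N27: +70 → 70 ≥ 30
Round 2 — N27 buckles.
  N19: +25 → 25 < 40
  N6: +50 → 50 < 100
  N7: +30 → 30 < 90
No further bucklings.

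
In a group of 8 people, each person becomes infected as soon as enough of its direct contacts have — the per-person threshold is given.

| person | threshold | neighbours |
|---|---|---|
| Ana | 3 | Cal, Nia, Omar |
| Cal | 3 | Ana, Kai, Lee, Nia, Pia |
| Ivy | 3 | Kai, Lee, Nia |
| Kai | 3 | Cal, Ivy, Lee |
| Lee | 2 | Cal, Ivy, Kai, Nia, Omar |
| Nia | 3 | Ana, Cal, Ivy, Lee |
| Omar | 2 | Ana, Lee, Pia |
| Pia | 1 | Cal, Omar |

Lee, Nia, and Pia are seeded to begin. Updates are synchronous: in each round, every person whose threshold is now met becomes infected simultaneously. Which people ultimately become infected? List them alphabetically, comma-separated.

Ana, Cal, Lee, Nia, Omar, Pia

Round 1 — Lee, Nia, Pia become infected (initial).
Round 2 — checking thresholds:
  Ana: 1 of 3 neighbours < 3, holds.
  Cal: 3 of 5 neighbours ≥ 3, becomes infected.
  Ivy: 2 of 3 neighbours < 3, holds.
  Kai: 1 of 3 neighbours < 3, holds.
  Omar: 2 of 3 neighbours ≥ 2, becomes infected.
Round 3 — checking thresholds:
  Ana: 3 of 3 neighbours ≥ 3, becomes infected.
  Ivy: 2 of 3 neighbours < 3, holds.
  Kai: 2 of 3 neighbours < 3, holds.
Round 4 — no new infections; cascade stops.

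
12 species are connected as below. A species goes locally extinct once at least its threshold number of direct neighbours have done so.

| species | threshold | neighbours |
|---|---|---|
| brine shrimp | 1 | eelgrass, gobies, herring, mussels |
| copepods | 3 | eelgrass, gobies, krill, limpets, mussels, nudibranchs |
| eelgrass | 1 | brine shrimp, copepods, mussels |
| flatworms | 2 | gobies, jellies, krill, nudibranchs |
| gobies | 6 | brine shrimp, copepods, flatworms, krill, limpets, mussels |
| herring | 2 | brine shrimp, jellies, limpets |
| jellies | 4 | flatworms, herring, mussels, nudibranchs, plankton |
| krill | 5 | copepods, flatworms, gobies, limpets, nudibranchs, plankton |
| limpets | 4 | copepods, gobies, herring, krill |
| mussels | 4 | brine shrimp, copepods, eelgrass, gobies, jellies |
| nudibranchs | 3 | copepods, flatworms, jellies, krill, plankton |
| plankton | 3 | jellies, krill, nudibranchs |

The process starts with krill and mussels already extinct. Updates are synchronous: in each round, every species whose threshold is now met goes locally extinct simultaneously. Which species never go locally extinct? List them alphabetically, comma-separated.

Round 1 — krill, mussels go locally extinct (initial).
Round 2 — checking thresholds:
  brine shrimp: 1 of 4 neighbours ≥ 1, goes locally extinct.
  copepods: 2 of 6 neighbours < 3, holds.
  eelgrass: 1 of 3 neighbours ≥ 1, goes locally extinct.
  flatworms: 1 of 4 neighbours < 2, holds.
  gobies: 2 of 6 neighbours < 6, holds.
  jellies: 1 of 5 neighbours < 4, holds.
  limpets: 1 of 4 neighbours < 4, holds.
  nudibranchs: 1 of 5 neighbours < 3, holds.
  plankton: 1 of 3 neighbours < 3, holds.
Round 3 — checking thresholds:
  copepods: 3 of 6 neighbours ≥ 3, goes locally extinct.
  flatworms: 1 of 4 neighbours < 2, holds.
  gobies: 3 of 6 neighbours < 6, holds.
  herring: 1 of 3 neighbours < 2, holds.
  jellies: 1 of 5 neighbours < 4, holds.
  limpets: 1 of 4 neighbours < 4, holds.
  nudibranchs: 1 of 5 neighbours < 3, holds.
  plankton: 1 of 3 neighbours < 3, holds.
Round 4 — no new extinctions; cascade stops.

flatworms, gobies, herring, jellies, limpets, nudibranchs, plankton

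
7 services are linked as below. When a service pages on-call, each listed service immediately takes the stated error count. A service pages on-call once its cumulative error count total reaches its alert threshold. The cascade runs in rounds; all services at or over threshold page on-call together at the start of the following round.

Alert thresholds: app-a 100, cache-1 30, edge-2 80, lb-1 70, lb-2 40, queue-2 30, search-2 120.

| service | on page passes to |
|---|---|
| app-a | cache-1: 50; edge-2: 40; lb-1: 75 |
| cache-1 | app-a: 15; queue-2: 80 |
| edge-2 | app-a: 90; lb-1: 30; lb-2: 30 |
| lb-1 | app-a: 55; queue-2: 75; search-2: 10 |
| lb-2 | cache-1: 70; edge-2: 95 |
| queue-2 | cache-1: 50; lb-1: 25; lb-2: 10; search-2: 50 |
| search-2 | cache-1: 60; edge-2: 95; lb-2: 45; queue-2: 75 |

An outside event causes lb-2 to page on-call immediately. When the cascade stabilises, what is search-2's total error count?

Round 1 — lb-2 pages on-call (initial).
  cache-1: +70 → 70 ≥ 30
  edge-2: +95 → 95 ≥ 80
Round 2 — cache-1, edge-2 page on-call.
  app-a: +15+90 → 105 ≥ 100
  lb-1: +30 → 30 < 70
  queue-2: +80 → 80 ≥ 30
Round 3 — app-a, queue-2 page on-call.
  lb-1: +75+25 → 130 ≥ 70
  search-2: +50 → 50 < 120
Round 4 — lb-1 pages on-call.
  search-2: +10 → 60 < 120
No further pages.

60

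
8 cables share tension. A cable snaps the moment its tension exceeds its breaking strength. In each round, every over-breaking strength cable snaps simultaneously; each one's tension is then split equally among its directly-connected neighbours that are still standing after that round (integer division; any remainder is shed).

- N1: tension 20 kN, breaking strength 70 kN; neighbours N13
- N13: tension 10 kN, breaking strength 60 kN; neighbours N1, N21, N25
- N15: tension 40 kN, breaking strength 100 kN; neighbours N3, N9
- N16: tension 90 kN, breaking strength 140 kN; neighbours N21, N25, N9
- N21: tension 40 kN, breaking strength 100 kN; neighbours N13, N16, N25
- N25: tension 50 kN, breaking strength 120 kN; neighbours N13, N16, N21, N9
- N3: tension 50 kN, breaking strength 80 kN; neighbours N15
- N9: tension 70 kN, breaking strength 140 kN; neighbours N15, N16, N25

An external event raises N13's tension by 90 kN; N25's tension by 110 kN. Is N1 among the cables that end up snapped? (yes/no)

Round 1 — N13 at 100 > 60; N25 at 160 > 120. N13, N25 snap.
  N13 sheds 100 kN to N1, N21: 50 each.
    N1: 20+50 = 70 ≤ 70
    N21: 40+50 = 90 ≤ 100
  N25 sheds 160 kN to N16, N21, N9: 53 each (1 lost).
    N16: 90+53 = 143 > 140
    N21: 90+53 = 143 > 100
    N9: 70+53 = 123 ≤ 140
Round 2 — N16, N21 snap.
  N16 sheds 143 kN to N9: 143 each.
    N9: 123+143 = 266 > 140
  N21 sheds 143 kN: no online neighbours, lost.
Round 3 — N9 snaps.
  N9 sheds 266 kN to N15: 266 each.
    N15: 40+266 = 306 > 100
Round 4 — N15 snaps.
  N15 sheds 306 kN to N3: 306 each.
    N3: 50+306 = 356 > 80
Round 5 — N3 snaps.
  N3 sheds 356 kN: no online neighbours, lost.
No further breaks.

no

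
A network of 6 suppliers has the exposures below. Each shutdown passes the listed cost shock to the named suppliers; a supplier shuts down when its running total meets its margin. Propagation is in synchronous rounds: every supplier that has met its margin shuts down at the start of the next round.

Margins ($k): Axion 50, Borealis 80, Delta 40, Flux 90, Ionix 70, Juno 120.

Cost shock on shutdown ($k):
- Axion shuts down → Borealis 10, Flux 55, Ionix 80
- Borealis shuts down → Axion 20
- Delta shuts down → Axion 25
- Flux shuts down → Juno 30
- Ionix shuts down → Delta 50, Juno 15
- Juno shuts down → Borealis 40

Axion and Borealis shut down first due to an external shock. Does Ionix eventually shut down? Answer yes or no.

Round 1 — Axion, Borealis shut down (initial).
  Flux: +55 → 55 < 90
  Ionix: +80 → 80 ≥ 70
Round 2 — Ionix shuts down.
  Delta: +50 → 50 ≥ 40
  Juno: +15 → 15 < 120
Round 3 — Delta shuts down.
No further shutdowns.

yes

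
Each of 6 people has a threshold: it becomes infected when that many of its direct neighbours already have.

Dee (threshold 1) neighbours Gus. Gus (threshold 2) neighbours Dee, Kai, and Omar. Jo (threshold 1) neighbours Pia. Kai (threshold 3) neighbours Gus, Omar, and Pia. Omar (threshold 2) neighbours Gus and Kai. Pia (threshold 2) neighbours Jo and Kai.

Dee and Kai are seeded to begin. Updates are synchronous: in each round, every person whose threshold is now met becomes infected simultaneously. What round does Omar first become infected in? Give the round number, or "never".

Round 1 — Dee, Kai become infected (initial).
Round 2 — checking thresholds:
  Gus: 2 of 3 neighbours ≥ 2, becomes infected.
  Omar: 1 of 2 neighbours < 2, holds.
  Pia: 1 of 2 neighbours < 2, holds.
Round 3 — checking thresholds:
  Omar: 2 of 2 neighbours ≥ 2, becomes infected.
  Pia: 1 of 2 neighbours < 2, holds.
Round 4 — no new infections; cascade stops.

3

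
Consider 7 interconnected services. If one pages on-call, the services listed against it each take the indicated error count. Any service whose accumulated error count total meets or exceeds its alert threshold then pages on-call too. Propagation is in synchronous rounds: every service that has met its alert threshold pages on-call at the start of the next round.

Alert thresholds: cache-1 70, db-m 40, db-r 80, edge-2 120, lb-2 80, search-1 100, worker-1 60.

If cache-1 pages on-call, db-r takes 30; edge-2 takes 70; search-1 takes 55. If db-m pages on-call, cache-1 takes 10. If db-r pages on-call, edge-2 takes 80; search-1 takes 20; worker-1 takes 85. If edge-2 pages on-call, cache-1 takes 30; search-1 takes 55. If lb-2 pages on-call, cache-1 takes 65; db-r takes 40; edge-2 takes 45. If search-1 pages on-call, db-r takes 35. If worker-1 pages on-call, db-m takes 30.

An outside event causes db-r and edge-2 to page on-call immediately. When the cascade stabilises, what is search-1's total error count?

Round 1 — db-r, edge-2 page on-call (initial).
  cache-1: +30 → 30 < 70
  search-1: +20+55 → 75 < 100
  worker-1: +85 → 85 ≥ 60
Round 2 — worker-1 pages on-call.
  db-m: +30 → 30 < 40
No further pages.

75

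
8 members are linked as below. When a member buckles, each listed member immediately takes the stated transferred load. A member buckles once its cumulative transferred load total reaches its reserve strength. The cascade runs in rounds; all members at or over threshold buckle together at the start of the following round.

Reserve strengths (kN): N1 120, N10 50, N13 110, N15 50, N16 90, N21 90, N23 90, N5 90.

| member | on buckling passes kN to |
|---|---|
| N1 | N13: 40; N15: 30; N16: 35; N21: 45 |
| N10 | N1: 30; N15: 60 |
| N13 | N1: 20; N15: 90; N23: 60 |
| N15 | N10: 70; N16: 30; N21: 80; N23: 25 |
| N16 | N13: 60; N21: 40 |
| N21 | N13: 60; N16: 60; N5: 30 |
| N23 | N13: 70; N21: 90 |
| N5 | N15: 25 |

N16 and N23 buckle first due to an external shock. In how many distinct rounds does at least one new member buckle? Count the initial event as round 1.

4

Round 1 — N16, N23 buckle (initial).
  N13: +60+70 → 130 ≥ 110
  N21: +40+90 → 130 ≥ 90
Round 2 — N13, N21 buckle.
  N1: +20 → 20 < 120
  N15: +90 → 90 ≥ 50
  N5: +30 → 30 < 90
Round 3 — N15 buckles.
  N10: +70 → 70 ≥ 50
Round 4 — N10 buckles.
  N1: +30 → 50 < 120
No further bucklings.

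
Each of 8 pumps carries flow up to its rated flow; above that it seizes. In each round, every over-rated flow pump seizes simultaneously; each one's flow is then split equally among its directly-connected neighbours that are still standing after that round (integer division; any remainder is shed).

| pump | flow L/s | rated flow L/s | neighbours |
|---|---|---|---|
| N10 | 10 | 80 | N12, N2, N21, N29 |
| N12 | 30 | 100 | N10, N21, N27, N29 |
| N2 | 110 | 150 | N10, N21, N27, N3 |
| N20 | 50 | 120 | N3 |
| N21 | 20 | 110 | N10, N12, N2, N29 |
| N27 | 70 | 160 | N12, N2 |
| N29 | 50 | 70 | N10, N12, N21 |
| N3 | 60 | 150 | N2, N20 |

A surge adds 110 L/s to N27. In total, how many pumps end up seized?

6

Round 1 — N27 at 180 > 160. N27 seizes.
  N27 sheds 180 L/s to N12, N2: 90 each.
    N12: 30+90 = 120 > 100
    N2: 110+90 = 200 > 150
Round 2 — N12, N2 seize.
  N12 sheds 120 L/s to N10, N21, N29: 40 each.
    N10: 10+40 = 50 ≤ 80
    N21: 20+40 = 60 ≤ 110
    N29: 50+40 = 90 > 70
  N2 sheds 200 L/s to N10, N21, N3: 66 each (2 lost).
    N10: 50+66 = 116 > 80
    N21: 60+66 = 126 > 110
    N3: 60+66 = 126 ≤ 150
Round 3 — N10, N21, N29 seize.
  N10 sheds 116 L/s: no online neighbours, lost.
  N21 sheds 126 L/s: no online neighbours, lost.
  N29 sheds 90 L/s: no online neighbours, lost.
No further seizures.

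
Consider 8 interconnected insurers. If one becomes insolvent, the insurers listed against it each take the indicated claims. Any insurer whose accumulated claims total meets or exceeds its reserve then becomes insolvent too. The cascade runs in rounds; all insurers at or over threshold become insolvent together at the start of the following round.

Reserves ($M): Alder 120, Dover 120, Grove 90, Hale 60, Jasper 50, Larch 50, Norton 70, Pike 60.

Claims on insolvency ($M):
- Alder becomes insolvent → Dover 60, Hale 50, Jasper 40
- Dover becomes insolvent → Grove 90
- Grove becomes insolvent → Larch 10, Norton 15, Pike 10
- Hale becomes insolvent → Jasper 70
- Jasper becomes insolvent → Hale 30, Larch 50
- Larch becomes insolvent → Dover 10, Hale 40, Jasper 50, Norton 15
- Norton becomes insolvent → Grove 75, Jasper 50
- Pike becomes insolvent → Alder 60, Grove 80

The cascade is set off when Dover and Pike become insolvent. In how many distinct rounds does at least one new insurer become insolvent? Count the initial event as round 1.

2

Round 1 — Dover, Pike become insolvent (initial).
  Alder: +60 → 60 < 120
  Grove: +90+80 → 170 ≥ 90
Round 2 — Grove becomes insolvent.
  Larch: +10 → 10 < 50
  Norton: +15 → 15 < 70
No further insolvencies.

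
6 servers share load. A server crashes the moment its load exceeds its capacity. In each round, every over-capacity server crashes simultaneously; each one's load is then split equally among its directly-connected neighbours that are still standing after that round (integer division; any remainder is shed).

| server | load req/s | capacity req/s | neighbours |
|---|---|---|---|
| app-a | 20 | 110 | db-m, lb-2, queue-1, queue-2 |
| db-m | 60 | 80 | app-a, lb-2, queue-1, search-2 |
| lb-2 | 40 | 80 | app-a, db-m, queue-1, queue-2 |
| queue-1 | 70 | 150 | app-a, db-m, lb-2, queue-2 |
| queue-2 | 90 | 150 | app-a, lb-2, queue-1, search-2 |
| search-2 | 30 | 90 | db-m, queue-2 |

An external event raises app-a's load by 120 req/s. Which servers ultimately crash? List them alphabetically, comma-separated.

app-a, db-m, lb-2, queue-1, queue-2, search-2

Round 1 — app-a at 140 > 110. app-a crashes.
  app-a sheds 140 req/s to db-m, lb-2, queue-1, queue-2: 35 each.
    db-m: 60+35 = 95 > 80
    lb-2: 40+35 = 75 ≤ 80
    queue-1: 70+35 = 105 ≤ 150
    queue-2: 90+35 = 125 ≤ 150
Round 2 — db-m crashes.
  db-m sheds 95 req/s to lb-2, queue-1, search-2: 31 each (2 lost).
    lb-2: 75+31 = 106 > 80
    queue-1: 105+31 = 136 ≤ 150
    search-2: 30+31 = 61 ≤ 90
Round 3 — lb-2 crashes.
  lb-2 sheds 106 req/s to queue-1, queue-2: 53 each.
    queue-1: 136+53 = 189 > 150
    queue-2: 125+53 = 178 > 150
Round 4 — queue-1, queue-2 crash.
  queue-1 sheds 189 req/s: no online neighbours, lost.
  queue-2 sheds 178 req/s to search-2: 178 each.
    search-2: 61+178 = 239 > 90
Round 5 — search-2 crashes.
  search-2 sheds 239 req/s: no online neighbours, lost.
No further crashes.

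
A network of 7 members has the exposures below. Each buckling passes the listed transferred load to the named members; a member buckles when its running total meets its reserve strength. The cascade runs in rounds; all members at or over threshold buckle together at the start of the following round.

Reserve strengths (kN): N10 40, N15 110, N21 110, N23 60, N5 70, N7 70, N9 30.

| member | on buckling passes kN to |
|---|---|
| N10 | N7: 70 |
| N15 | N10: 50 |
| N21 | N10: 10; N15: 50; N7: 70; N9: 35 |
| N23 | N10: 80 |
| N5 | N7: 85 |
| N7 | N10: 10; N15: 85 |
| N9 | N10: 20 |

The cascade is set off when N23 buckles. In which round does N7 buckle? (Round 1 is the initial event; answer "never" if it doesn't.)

3

Round 1 — N23 buckles (initial).
  N10: +80 → 80 ≥ 40
Round 2 — N10 buckles.
  N7: +70 → 70 ≥ 70
Round 3 — N7 buckles.
  N15: +85 → 85 < 110
No further bucklings.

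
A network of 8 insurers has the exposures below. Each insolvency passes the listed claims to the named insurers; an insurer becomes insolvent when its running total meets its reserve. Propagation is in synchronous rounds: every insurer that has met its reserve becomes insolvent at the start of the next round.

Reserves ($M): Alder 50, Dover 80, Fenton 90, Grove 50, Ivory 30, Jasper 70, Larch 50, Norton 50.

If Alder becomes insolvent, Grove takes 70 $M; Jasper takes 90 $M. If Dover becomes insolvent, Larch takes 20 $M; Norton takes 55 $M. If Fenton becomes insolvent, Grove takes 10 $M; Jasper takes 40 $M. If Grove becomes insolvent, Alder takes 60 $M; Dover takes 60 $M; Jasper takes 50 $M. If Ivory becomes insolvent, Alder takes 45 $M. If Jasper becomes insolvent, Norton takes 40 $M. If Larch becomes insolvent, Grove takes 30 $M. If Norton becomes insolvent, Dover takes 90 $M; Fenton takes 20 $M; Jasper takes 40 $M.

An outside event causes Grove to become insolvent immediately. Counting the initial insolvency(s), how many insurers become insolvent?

3

Round 1 — Grove becomes insolvent (initial).
  Alder: +60 → 60 ≥ 50
  Dover: +60 → 60 < 80
  Jasper: +50 → 50 < 70
Round 2 — Alder becomes insolvent.
  Jasper: +90 → 140 ≥ 70
Round 3 — Jasper becomes insolvent.
  Norton: +40 → 40 < 50
No further insolvencies.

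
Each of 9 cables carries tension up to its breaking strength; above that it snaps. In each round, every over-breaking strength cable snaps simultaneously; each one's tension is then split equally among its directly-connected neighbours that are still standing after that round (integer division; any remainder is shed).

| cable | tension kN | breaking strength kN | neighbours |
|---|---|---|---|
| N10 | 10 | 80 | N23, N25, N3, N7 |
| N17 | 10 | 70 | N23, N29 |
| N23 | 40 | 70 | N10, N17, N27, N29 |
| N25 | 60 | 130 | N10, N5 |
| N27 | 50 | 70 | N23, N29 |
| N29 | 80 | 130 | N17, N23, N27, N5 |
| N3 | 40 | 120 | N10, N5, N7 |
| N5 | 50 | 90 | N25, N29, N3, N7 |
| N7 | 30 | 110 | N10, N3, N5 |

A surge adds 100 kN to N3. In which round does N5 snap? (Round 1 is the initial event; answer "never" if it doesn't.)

Round 1 — N3 at 140 > 120. N3 snaps.
  N3 sheds 140 kN to N10, N5, N7: 46 each (2 lost).
    N10: 10+46 = 56 ≤ 80
    N5: 50+46 = 96 > 90
    N7: 30+46 = 76 ≤ 110
Round 2 — N5 snaps.
  N5 sheds 96 kN to N25, N29, N7: 32 each.
    N25: 60+32 = 92 ≤ 130
    N29: 80+32 = 112 ≤ 130
    N7: 76+32 = 108 ≤ 110
No further breaks.

2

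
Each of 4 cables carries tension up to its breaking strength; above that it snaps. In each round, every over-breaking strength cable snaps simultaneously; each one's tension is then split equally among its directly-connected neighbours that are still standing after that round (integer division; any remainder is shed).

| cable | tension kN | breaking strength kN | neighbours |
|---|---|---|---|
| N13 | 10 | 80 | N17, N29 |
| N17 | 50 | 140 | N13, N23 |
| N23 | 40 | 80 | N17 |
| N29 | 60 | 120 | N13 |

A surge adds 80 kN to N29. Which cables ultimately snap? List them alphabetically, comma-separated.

N13, N17, N23, N29

Round 1 — N29 at 140 > 120. N29 snaps.
  N29 sheds 140 kN to N13: 140 each.
    N13: 10+140 = 150 > 80
Round 2 — N13 snaps.
  N13 sheds 150 kN to N17: 150 each.
    N17: 50+150 = 200 > 140
Round 3 — N17 snaps.
  N17 sheds 200 kN to N23: 200 each.
    N23: 40+200 = 240 > 80
Round 4 — N23 snaps.
  N23 sheds 240 kN: no online neighbours, lost.
No further breaks.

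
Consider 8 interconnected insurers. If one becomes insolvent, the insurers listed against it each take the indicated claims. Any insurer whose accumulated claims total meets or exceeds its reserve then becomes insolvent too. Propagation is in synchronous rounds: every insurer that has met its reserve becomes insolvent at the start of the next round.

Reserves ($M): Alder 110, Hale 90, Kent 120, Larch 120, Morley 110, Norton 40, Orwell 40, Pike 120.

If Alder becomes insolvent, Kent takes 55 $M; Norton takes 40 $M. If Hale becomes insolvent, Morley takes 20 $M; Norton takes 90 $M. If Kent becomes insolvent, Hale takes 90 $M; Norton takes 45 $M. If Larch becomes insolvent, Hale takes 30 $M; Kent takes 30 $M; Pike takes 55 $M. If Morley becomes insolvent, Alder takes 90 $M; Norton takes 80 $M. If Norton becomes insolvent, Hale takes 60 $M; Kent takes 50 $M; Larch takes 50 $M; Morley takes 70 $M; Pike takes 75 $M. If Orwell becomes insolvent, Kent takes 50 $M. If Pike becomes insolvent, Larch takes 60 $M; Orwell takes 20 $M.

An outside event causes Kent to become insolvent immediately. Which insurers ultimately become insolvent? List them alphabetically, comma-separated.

Round 1 — Kent becomes insolvent (initial).
  Hale: +90 → 90 ≥ 90
  Norton: +45 → 45 ≥ 40
Round 2 — Hale, Norton become insolvent.
  Larch: +50 → 50 < 120
  Morley: +20+70 → 90 < 110
  Pike: +75 → 75 < 120
No further insolvencies.

Hale, Kent, Norton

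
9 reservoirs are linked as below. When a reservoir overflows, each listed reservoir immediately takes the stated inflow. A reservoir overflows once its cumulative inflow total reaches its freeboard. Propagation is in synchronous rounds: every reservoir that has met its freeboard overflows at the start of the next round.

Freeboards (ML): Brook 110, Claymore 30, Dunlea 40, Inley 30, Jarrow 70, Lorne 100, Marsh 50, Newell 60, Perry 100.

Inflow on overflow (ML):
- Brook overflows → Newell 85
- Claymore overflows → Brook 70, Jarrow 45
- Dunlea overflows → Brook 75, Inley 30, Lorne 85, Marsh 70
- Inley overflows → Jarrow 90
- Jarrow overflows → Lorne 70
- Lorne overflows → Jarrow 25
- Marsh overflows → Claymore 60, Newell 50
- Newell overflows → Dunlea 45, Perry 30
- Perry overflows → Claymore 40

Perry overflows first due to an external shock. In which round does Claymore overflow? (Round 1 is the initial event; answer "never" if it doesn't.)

Round 1 — Perry overflows (initial).
  Claymore: +40 → 40 ≥ 30
Round 2 — Claymore overflows.
  Brook: +70 → 70 < 110
  Jarrow: +45 → 45 < 70
No further overflows.

2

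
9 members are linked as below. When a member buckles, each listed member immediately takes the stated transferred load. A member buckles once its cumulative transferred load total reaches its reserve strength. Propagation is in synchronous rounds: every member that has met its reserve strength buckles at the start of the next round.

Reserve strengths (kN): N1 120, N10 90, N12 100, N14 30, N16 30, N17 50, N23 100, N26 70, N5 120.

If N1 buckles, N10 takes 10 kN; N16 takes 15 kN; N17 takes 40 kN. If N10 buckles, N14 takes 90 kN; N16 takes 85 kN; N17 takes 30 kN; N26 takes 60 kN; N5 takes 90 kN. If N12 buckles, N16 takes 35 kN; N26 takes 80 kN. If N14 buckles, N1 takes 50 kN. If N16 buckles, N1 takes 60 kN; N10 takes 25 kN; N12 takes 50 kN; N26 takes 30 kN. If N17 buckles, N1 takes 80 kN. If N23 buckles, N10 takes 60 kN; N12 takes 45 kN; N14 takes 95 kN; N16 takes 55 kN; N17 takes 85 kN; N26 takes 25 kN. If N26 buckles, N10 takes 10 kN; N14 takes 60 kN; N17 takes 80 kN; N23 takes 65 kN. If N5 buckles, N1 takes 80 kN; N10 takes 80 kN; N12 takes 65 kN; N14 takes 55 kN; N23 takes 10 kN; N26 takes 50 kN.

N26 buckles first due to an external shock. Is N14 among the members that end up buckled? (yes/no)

Round 1 — N26 buckles (initial).
  N10: +10 → 10 < 90
  N14: +60 → 60 ≥ 30
  N17: +80 → 80 ≥ 50
  N23: +65 → 65 < 100
Round 2 — N14, N17 buckle.
  N1: +50+80 → 130 ≥ 120
Round 3 — N1 buckles.
  N10: +10 → 20 < 90
  N16: +15 → 15 < 30
No further bucklings.

yes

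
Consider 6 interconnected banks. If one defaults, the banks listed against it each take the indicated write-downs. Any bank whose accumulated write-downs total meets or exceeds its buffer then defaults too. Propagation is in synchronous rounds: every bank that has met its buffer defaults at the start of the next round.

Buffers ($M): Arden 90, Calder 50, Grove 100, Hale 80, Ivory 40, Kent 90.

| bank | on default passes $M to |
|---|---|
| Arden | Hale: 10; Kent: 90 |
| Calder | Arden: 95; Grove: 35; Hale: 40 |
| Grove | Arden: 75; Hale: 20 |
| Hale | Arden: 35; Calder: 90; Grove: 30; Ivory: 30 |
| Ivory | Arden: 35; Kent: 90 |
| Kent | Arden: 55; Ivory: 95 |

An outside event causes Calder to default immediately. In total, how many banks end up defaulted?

4

Round 1 — Calder defaults (initial).
  Arden: +95 → 95 ≥ 90
  Grove: +35 → 35 < 100
  Hale: +40 → 40 < 80
Round 2 — Arden defaults.
  Hale: +10 → 50 < 80
  Kent: +90 → 90 ≥ 90
Round 3 — Kent defaults.
  Ivory: +95 → 95 ≥ 40
Round 4 — Ivory defaults.
No further defaults.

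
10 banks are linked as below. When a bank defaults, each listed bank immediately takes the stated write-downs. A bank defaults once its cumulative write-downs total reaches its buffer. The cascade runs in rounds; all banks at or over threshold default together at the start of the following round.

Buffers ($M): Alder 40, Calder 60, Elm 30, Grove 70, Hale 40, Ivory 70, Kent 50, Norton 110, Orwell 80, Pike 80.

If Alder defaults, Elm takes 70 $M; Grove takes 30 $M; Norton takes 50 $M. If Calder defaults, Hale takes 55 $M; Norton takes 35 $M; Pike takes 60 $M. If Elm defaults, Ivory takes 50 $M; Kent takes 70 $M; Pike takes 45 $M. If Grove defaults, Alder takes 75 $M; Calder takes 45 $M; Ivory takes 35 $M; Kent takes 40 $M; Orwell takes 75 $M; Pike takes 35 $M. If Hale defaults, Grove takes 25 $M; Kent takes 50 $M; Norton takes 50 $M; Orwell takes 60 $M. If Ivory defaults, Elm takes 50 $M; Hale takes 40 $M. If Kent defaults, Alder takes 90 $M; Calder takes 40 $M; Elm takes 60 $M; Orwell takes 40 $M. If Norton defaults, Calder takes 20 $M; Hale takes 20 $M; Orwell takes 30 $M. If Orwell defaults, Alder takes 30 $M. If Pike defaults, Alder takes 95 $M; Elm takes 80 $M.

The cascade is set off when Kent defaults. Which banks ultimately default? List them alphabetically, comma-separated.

Alder, Elm, Kent

Round 1 — Kent defaults (initial).
  Alder: +90 → 90 ≥ 40
  Calder: +40 → 40 < 60
  Elm: +60 → 60 ≥ 30
  Orwell: +40 → 40 < 80
Round 2 — Alder, Elm default.
  Grove: +30 → 30 < 70
  Ivory: +50 → 50 < 70
  Norton: +50 → 50 < 110
  Pike: +45 → 45 < 80
No further defaults.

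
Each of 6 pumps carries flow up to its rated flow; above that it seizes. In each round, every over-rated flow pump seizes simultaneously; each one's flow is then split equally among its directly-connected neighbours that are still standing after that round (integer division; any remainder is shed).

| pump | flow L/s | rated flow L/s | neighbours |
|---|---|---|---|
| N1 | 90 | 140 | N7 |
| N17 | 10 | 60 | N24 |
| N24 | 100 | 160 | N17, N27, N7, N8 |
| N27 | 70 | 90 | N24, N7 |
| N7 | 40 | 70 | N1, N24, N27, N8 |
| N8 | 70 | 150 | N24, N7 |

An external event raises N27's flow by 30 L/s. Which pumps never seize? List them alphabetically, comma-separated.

Round 1 — N27 at 100 > 90. N27 seizes.
  N27 sheds 100 L/s to N24, N7: 50 each.
    N24: 100+50 = 150 ≤ 160
    N7: 40+50 = 90 > 70
Round 2 — N7 seizes.
  N7 sheds 90 L/s to N1, N24, N8: 30 each.
    N1: 90+30 = 120 ≤ 140
    N24: 150+30 = 180 > 160
    N8: 70+30 = 100 ≤ 150
Round 3 — N24 seizes.
  N24 sheds 180 L/s to N17, N8: 90 each.
    N17: 10+90 = 100 > 60
    N8: 100+90 = 190 > 150
Round 4 — N17, N8 seize.
  N17 sheds 100 L/s: no online neighbours, lost.
  N8 sheds 190 L/s: no online neighbours, lost.
No further seizures.

N1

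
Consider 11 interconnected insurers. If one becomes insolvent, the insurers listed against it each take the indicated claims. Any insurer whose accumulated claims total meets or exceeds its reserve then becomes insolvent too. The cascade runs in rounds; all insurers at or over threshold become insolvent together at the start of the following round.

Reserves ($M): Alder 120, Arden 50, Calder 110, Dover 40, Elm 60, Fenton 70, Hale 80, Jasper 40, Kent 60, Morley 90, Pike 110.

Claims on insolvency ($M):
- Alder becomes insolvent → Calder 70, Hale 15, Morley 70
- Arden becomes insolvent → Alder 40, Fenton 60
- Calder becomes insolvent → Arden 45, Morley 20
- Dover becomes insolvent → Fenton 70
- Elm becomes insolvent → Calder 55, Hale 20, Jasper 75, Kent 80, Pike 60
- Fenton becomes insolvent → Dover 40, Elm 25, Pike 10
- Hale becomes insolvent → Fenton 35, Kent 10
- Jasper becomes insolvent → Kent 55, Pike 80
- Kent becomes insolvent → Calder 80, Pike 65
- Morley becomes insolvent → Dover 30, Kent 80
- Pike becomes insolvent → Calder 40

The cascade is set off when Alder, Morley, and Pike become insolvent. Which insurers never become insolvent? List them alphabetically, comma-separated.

Arden, Dover, Elm, Fenton, Hale, Jasper

Round 1 — Alder, Morley, Pike become insolvent (initial).
  Calder: +70+40 → 110 ≥ 110
  Dover: +30 → 30 < 40
  Hale: +15 → 15 < 80
  Kent: +80 → 80 ≥ 60
Round 2 — Calder, Kent become insolvent.
  Arden: +45 → 45 < 50
No further insolvencies.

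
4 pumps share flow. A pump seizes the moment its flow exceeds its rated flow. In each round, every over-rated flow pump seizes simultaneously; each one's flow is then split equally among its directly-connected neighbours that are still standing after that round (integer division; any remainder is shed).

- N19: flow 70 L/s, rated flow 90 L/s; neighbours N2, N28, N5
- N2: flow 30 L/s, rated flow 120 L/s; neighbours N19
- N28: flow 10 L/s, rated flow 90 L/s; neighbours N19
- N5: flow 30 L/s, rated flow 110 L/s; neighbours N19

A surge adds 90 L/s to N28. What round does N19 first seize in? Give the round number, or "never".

Round 1 — N28 at 100 > 90. N28 seizes.
  N28 sheds 100 L/s to N19: 100 each.
    N19: 70+100 = 170 > 90
Round 2 — N19 seizes.
  N19 sheds 170 L/s to N2, N5: 85 each.
    N2: 30+85 = 115 ≤ 120
    N5: 30+85 = 115 > 110
Round 3 — N5 seizes.
  N5 sheds 115 L/s: no online neighbours, lost.
No further seizures.

2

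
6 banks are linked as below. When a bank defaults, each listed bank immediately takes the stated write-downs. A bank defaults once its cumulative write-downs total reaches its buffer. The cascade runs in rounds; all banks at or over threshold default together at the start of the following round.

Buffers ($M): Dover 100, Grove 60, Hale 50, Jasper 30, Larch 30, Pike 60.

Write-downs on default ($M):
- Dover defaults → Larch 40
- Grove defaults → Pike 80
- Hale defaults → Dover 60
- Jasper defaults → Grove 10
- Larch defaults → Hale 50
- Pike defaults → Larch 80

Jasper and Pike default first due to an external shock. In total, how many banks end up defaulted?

4

Round 1 — Jasper, Pike default (initial).
  Grove: +10 → 10 < 60
  Larch: +80 → 80 ≥ 30
Round 2 — Larch defaults.
  Hale: +50 → 50 ≥ 50
Round 3 — Hale defaults.
  Dover: +60 → 60 < 100
No further defaults.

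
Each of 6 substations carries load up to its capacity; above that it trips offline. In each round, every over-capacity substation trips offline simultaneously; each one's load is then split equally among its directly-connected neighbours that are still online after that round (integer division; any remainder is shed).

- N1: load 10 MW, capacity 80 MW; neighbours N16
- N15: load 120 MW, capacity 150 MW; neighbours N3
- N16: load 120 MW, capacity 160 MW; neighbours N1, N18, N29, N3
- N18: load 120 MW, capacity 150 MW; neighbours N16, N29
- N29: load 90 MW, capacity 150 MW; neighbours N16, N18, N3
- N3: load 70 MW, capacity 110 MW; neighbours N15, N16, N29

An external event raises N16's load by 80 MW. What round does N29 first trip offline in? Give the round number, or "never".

3

Round 1 — N16 at 200 > 160. N16 trips offline.
  N16 sheds 200 MW to N1, N18, N29, N3: 50 each.
    N1: 10+50 = 60 ≤ 80
    N18: 120+50 = 170 > 150
    N29: 90+50 = 140 ≤ 150
    N3: 70+50 = 120 > 110
Round 2 — N18, N3 trip offline.
  N18 sheds 170 MW to N29: 170 each.
    N29: 140+170 = 310 > 150
  N3 sheds 120 MW to N15, N29: 60 each.
    N15: 120+60 = 180 > 150
    N29: 310+60 = 370 > 150
Round 3 — N15, N29 trip offline.
  N15 sheds 180 MW: no online neighbours, lost.
  N29 sheds 370 MW: no online neighbours, lost.
No further trips.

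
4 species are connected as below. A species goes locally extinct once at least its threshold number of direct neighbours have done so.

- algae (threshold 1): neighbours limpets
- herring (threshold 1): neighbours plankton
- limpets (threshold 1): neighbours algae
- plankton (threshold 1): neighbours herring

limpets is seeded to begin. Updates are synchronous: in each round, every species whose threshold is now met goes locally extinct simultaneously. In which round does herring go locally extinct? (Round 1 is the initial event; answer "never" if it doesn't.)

Round 1 — limpets goes locally extinct (initial).
Round 2 — checking thresholds:
  algae: 1 of 1 neighbours ≥ 1, goes locally extinct.
Round 3 — no new extinctions; cascade stops.

never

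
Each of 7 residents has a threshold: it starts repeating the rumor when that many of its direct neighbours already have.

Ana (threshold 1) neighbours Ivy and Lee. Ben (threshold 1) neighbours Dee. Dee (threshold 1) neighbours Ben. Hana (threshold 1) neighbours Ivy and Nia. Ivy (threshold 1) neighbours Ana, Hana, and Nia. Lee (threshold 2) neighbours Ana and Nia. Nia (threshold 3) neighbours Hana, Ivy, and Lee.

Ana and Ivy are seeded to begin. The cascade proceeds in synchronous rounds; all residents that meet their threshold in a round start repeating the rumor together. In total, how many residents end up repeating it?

3

Round 1 — Ana, Ivy start repeating the rumor (initial).
Round 2 — checking thresholds:
  Hana: 1 of 2 neighbours ≥ 1, starts repeating the rumor.
  Lee: 1 of 2 neighbours < 2, not yet.
  Nia: 1 of 3 neighbours < 3, not yet.
Round 3 — no new spreads; cascade stops.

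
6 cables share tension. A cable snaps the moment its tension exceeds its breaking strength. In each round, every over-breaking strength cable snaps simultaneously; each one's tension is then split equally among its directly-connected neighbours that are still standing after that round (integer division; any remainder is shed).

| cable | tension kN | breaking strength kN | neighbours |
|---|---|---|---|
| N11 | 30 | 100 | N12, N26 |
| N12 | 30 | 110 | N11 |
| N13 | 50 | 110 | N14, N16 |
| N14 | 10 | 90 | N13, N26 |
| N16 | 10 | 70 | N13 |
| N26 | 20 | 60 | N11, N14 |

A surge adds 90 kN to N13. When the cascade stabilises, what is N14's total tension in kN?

80

Round 1 — N13 at 140 > 110. N13 snaps.
  N13 sheds 140 kN to N14, N16: 70 each.
    N14: 10+70 = 80 ≤ 90
    N16: 10+70 = 80 > 70
Round 2 — N16 snaps.
  N16 sheds 80 kN: no online neighbours, lost.
No further breaks.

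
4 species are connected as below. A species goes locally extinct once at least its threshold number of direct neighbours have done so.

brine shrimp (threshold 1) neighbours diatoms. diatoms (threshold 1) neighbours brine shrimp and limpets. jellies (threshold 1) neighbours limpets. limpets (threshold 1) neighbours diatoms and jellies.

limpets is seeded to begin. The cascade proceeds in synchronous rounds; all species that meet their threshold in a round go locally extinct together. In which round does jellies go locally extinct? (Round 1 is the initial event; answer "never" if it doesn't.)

Round 1 — limpets goes locally extinct (initial).
Round 2 — checking thresholds:
  diatoms: 1 of 2 neighbours ≥ 1, goes locally extinct.
  jellies: 1 of 1 neighbours ≥ 1, goes locally extinct.
Round 3 — checking thresholds:
  brine shrimp: 1 of 1 neighbours ≥ 1, goes locally extinct.
Round 4 — no new extinctions; cascade stops.

2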